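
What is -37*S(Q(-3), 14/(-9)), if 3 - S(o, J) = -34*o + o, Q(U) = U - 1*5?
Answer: 9657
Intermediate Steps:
Q(U) = -5 + U (Q(U) = U - 5 = -5 + U)
S(o, J) = 3 + 33*o (S(o, J) = 3 - (-34*o + o) = 3 - (-33)*o = 3 + 33*o)
-37*S(Q(-3), 14/(-9)) = -37*(3 + 33*(-5 - 3)) = -37*(3 + 33*(-8)) = -37*(3 - 264) = -37*(-261) = 9657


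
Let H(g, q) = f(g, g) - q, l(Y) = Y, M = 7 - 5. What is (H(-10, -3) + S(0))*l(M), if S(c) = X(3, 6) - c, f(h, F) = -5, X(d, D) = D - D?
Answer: -4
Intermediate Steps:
M = 2
X(d, D) = 0
S(c) = -c (S(c) = 0 - c = -c)
H(g, q) = -5 - q
(H(-10, -3) + S(0))*l(M) = ((-5 - 1*(-3)) - 1*0)*2 = ((-5 + 3) + 0)*2 = (-2 + 0)*2 = -2*2 = -4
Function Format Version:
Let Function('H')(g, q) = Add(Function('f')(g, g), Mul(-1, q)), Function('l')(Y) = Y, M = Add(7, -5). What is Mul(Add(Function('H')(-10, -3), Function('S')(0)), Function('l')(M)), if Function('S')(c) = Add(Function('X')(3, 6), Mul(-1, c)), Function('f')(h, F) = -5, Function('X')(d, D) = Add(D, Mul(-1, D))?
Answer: -4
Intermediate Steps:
M = 2
Function('X')(d, D) = 0
Function('S')(c) = Mul(-1, c) (Function('S')(c) = Add(0, Mul(-1, c)) = Mul(-1, c))
Function('H')(g, q) = Add(-5, Mul(-1, q))
Mul(Add(Function('H')(-10, -3), Function('S')(0)), Function('l')(M)) = Mul(Add(Add(-5, Mul(-1, -3)), Mul(-1, 0)), 2) = Mul(Add(Add(-5, 3), 0), 2) = Mul(Add(-2, 0), 2) = Mul(-2, 2) = -4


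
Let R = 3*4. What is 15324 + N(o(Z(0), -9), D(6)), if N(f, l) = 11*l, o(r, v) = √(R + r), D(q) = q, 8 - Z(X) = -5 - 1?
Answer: 15390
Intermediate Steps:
Z(X) = 14 (Z(X) = 8 - (-5 - 1) = 8 - 1*(-6) = 8 + 6 = 14)
R = 12
o(r, v) = √(12 + r)
15324 + N(o(Z(0), -9), D(6)) = 15324 + 11*6 = 15324 + 66 = 15390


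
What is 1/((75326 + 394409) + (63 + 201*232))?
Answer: 1/516430 ≈ 1.9364e-6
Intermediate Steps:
1/((75326 + 394409) + (63 + 201*232)) = 1/(469735 + (63 + 46632)) = 1/(469735 + 46695) = 1/516430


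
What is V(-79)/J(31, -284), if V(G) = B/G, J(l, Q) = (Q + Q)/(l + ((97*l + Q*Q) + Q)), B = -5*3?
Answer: -625575/22436 ≈ -27.883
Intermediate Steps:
B = -15
J(l, Q) = 2*Q/(Q + Q² + 98*l) (J(l, Q) = (2*Q)/(l + ((97*l + Q²) + Q)) = (2*Q)/(l + ((Q² + 97*l) + Q)) = (2*Q)/(l + (Q + Q² + 97*l)) = (2*Q)/(Q + Q² + 98*l) = 2*Q/(Q + Q² + 98*l))
V(G) = -15/G
V(-79)/J(31, -284) = (-15/(-79))/((2*(-284)/(-284 + (-284)² + 98*31))) = (-15*(-1/79))/((2*(-284)/(-284 + 80656 + 3038))) = 15/(79*((2*(-284)/83410))) = 15/(79*((2*(-284)*(1/83410)))) = 15/(79*(-284/41705)) = (15/79)*(-41705/284) = -625575/22436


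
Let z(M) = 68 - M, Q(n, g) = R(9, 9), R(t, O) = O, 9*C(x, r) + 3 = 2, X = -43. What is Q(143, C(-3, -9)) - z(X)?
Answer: -102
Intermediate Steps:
C(x, r) = -⅑ (C(x, r) = -⅓ + (⅑)*2 = -⅓ + 2/9 = -⅑)
Q(n, g) = 9
Q(143, C(-3, -9)) - z(X) = 9 - (68 - 1*(-43)) = 9 - (68 + 43) = 9 - 1*111 = 9 - 111 = -102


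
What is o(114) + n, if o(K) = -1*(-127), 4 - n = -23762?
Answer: 23893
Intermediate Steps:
n = 23766 (n = 4 - 1*(-23762) = 4 + 23762 = 23766)
o(K) = 127
o(114) + n = 127 + 23766 = 23893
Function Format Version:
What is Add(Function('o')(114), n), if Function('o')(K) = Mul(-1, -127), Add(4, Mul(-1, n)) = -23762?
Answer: 23893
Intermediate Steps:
n = 23766 (n = Add(4, Mul(-1, -23762)) = Add(4, 23762) = 23766)
Function('o')(K) = 127
Add(Function('o')(114), n) = Add(127, 23766) = 23893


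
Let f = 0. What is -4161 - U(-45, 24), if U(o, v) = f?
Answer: -4161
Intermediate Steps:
U(o, v) = 0
-4161 - U(-45, 24) = -4161 - 1*0 = -4161 + 0 = -4161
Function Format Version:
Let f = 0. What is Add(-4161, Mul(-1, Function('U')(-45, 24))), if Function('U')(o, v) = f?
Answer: -4161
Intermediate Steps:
Function('U')(o, v) = 0
Add(-4161, Mul(-1, Function('U')(-45, 24))) = Add(-4161, Mul(-1, 0)) = Add(-4161, 0) = -4161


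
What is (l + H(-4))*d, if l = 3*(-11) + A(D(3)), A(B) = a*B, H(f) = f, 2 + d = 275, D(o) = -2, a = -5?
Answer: -7371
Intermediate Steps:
d = 273 (d = -2 + 275 = 273)
A(B) = -5*B
l = -23 (l = 3*(-11) - 5*(-2) = -33 + 10 = -23)
(l + H(-4))*d = (-23 - 4)*273 = -27*273 = -7371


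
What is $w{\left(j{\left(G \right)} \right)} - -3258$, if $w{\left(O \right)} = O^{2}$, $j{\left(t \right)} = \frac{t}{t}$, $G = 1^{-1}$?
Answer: $3259$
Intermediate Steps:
$G = 1$
$j{\left(t \right)} = 1$
$w{\left(j{\left(G \right)} \right)} - -3258 = 1^{2} - -3258 = 1 + 3258 = 3259$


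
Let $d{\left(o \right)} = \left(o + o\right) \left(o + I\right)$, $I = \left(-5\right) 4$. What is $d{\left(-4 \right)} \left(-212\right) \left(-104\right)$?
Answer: $4233216$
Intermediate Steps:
$I = -20$
$d{\left(o \right)} = 2 o \left(-20 + o\right)$ ($d{\left(o \right)} = \left(o + o\right) \left(o - 20\right) = 2 o \left(-20 + o\right)$)
$d{\left(-4 \right)} \left(-212\right) \left(-104\right) = 2 \left(-4\right) \left(-20 - 4\right) \left(-212\right) \left(-104\right) = 2 \left(-4\right) \left(-24\right) \left(-212\right) \left(-104\right) = 192 \left(-212\right) \left(-104\right) = \left(-40704\right) \left(-104\right) = 4233216$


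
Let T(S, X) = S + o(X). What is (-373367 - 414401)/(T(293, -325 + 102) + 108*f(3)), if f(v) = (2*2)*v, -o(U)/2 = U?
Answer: -787768/2035 ≈ -387.11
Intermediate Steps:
o(U) = -2*U
f(v) = 4*v
T(S, X) = S - 2*X
(-373367 - 414401)/(T(293, -325 + 102) + 108*f(3)) = (-373367 - 414401)/((293 - 2*(-325 + 102)) + 108*(4*3)) = -787768/((293 - 2*(-223)) + 108*12) = -787768/((293 + 446) + 1296) = -787768/(739 + 1296) = -787768/2035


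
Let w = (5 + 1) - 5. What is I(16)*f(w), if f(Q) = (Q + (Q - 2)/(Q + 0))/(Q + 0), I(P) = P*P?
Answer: 0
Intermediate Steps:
I(P) = P²
w = 1 (w = 6 - 5 = 1)
f(Q) = (Q + (-2 + Q)/Q)/Q
I(16)*f(w) = 16²*((-2 + 1 + 1²)/1²) = 256*(1*(-2 + 1 + 1)) = 256*(1*0) = 256*0 = 0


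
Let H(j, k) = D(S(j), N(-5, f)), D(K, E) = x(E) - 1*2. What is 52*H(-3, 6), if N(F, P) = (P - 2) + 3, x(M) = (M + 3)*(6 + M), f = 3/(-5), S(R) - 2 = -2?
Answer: 25688/25 ≈ 1027.5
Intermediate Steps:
S(R) = 0 (S(R) = 2 - 2 = 0)
f = -3/5 (f = 3*(-1/5) = -3/5 ≈ -0.60000)
x(M) = (3 + M)*(6 + M)
N(F, P) = 1 + P (N(F, P) = (-2 + P) + 3 = 1 + P)
D(K, E) = 16 + E**2 + 9*E (D(K, E) = (18 + E**2 + 9*E) - 1*2 = (18 + E**2 + 9*E) - 2 = 16 + E**2 + 9*E)
H(j, k) = 494/25 (H(j, k) = 16 + (1 - 3/5)**2 + 9*(1 - 3/5) = 16 + (2/5)**2 + 9*(2/5) = 16 + 4/25 + 18/5 = 494/25)
52*H(-3, 6) = 52*(494/25) = 25688/25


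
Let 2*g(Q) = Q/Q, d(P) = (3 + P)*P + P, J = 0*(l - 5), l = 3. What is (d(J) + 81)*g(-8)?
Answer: 81/2 ≈ 40.500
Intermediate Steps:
J = 0 (J = 0*(3 - 5) = 0*(-2) = 0)
d(P) = P + P*(3 + P) (d(P) = P*(3 + P) + P = P + P*(3 + P))
g(Q) = ½ (g(Q) = (Q/Q)/2 = (½)*1 = ½)
(d(J) + 81)*g(-8) = (0*(4 + 0) + 81)*(½) = (0*4 + 81)*(½) = (0 + 81)*(½) = 81*(½) = 81/2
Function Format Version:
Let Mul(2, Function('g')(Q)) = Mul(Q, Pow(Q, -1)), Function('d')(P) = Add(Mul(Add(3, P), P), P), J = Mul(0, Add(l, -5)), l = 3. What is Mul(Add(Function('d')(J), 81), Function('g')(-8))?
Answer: Rational(81, 2) ≈ 40.500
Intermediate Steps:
J = 0 (J = Mul(0, Add(3, -5)) = Mul(0, -2) = 0)
Function('d')(P) = Add(P, Mul(P, Add(3, P))) (Function('d')(P) = Add(Mul(P, Add(3, P)), P) = Add(P, Mul(P, Add(3, P))))
Function('g')(Q) = Rational(1, 2) (Function('g')(Q) = Mul(Rational(1, 2), Mul(Q, Pow(Q, -1))) = Mul(Rational(1, 2), 1) = Rational(1, 2))
Mul(Add(Function('d')(J), 81), Function('g')(-8)) = Mul(Add(Mul(0, Add(4, 0)), 81), Rational(1, 2)) = Mul(Add(Mul(0, 4), 81), Rational(1, 2)) = Mul(Add(0, 81), Rational(1, 2)) = Mul(81, Rational(1, 2)) = Rational(81, 2)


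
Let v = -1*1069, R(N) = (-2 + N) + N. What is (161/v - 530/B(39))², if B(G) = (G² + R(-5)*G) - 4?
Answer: 540899940681/1257495347161 ≈ 0.43014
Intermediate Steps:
R(N) = -2 + 2*N
v = -1069
B(G) = -4 + G² - 12*G (B(G) = (G² + (-2 + 2*(-5))*G) - 4 = (G² + (-2 - 10)*G) - 4 = (G² - 12*G) - 4 = -4 + G² - 12*G)
(161/v - 530/B(39))² = (161/(-1069) - 530/(-4 + 39² - 12*39))² = (161*(-1/1069) - 530/(-4 + 1521 - 468))² = (-161/1069 - 530/1049)² = (-735459/1121381)² = 540899940681/1257495347161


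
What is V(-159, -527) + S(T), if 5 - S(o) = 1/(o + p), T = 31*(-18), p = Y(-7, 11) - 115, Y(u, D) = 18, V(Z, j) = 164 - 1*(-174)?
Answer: 224666/655 ≈ 343.00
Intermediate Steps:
V(Z, j) = 338 (V(Z, j) = 164 + 174 = 338)
p = -97 (p = 18 - 115 = -97)
T = -558
S(o) = 5 - 1/(-97 + o) (S(o) = 5 - 1/(o - 97) = 5 - 1/(-97 + o))
V(-159, -527) + S(T) = 338 + (-486 + 5*(-558))/(-97 - 558) = 338 + (-486 - 2790)/(-655) = 338 - 1/655*(-3276) = 338 + 3276/655 = 224666/655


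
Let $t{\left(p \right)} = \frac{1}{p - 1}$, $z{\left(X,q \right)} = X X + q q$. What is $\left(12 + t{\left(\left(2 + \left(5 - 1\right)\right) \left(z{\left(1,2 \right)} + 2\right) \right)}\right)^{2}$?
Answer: $\frac{243049}{1681} \approx 144.59$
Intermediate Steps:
$z{\left(X,q \right)} = X^{2} + q^{2}$
$t{\left(p \right)} = \frac{1}{-1 + p}$
$\left(12 + t{\left(\left(2 + \left(5 - 1\right)\right) \left(z{\left(1,2 \right)} + 2\right) \right)}\right)^{2} = \left(12 + \frac{1}{-1 + \left(2 + \left(5 - 1\right)\right) \left(\left(1^{2} + 2^{2}\right) + 2\right)}\right)^{2} = \left(12 + \frac{1}{-1 + \left(2 + \left(5 - 1\right)\right) \left(\left(1 + 4\right) + 2\right)}\right)^{2} = \left(12 + \frac{1}{-1 + \left(2 + 4\right) \left(5 + 2\right)}\right)^{2} = \left(12 + \frac{1}{-1 + 6 \cdot 7}\right)^{2} = \left(12 + \frac{1}{-1 + 42}\right)^{2} = \left(12 + \frac{1}{41}\right)^{2} = \left(\frac{493}{41}\right)^{2} = \frac{243049}{1681}$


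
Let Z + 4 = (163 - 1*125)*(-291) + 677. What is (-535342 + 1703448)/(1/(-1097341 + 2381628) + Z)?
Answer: -750091675211/6668660247 ≈ -112.48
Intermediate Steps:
Z = -10385 (Z = -4 + ((163 - 1*125)*(-291) + 677) = -4 + ((163 - 125)*(-291) + 677) = -4 + (38*(-291) + 677) = -4 + (-11058 + 677) = -4 - 10381 = -10385)
(-535342 + 1703448)/(1/(-1097341 + 2381628) + Z) = (-535342 + 1703448)/(1/(-1097341 + 2381628) - 10385) = 1168106/(1/1284287 - 10385) = 1168106/(-13337320494/1284287) = 1168106*(-1284287/13337320494) = -750091675211/6668660247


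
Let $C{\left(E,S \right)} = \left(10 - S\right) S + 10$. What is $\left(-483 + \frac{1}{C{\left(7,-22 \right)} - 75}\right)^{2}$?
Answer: $\frac{137958759184}{591361} \approx 2.3329 \cdot 10^{5}$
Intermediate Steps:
$C{\left(E,S \right)} = 10 + S \left(10 - S\right)$ ($C{\left(E,S \right)} = S \left(10 - S\right) + 10 = 10 + S \left(10 - S\right)$)
$\left(-483 + \frac{1}{C{\left(7,-22 \right)} - 75}\right)^{2} = \left(-483 + \frac{1}{\left(10 - \left(-22\right)^{2} + 10 \left(-22\right)\right) - 75}\right)^{2} = \left(-483 + \frac{1}{\left(10 - 484 - 220\right) - 75}\right)^{2} = \left(-483 + \frac{1}{-694 - 75}\right)^{2} = \left(-483 + \frac{1}{-769}\right)^{2} = \left(-483 - \frac{1}{769}\right)^{2} = \left(- \frac{371428}{769}\right)^{2} = \frac{137958759184}{591361}$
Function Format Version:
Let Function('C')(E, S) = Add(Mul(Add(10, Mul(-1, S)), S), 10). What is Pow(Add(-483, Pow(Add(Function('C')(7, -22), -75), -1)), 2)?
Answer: Rational(137958759184, 591361) ≈ 2.3329e+5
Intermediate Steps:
Function('C')(E, S) = Add(10, Mul(S, Add(10, Mul(-1, S)))) (Function('C')(E, S) = Add(Mul(S, Add(10, Mul(-1, S))), 10) = Add(10, Mul(S, Add(10, Mul(-1, S)))))
Pow(Add(-483, Pow(Add(Function('C')(7, -22), -75), -1)), 2) = Pow(Add(-483, Pow(Add(Add(10, Mul(-1, Pow(-22, 2)), Mul(10, -22)), -75), -1)), 2) = Pow(Add(-483, Pow(Add(Add(10, Mul(-1, 484), -220), -75), -1)), 2) = Pow(Add(-483, Pow(Add(Add(10, -484, -220), -75), -1)), 2) = Pow(Add(-483, Pow(Add(-694, -75), -1)), 2) = Pow(Add(-483, Pow(-769, -1)), 2) = Pow(Add(-483, Rational(-1, 769)), 2) = Pow(Rational(-371428, 769), 2) = Rational(137958759184, 591361)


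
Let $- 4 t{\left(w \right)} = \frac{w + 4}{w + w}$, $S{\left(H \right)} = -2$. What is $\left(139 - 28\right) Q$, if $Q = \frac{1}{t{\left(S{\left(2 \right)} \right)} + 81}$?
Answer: $\frac{888}{649} \approx 1.3683$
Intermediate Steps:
$t{\left(w \right)} = - \frac{4 + w}{8 w}$ ($t{\left(w \right)} = - \frac{\left(w + 4\right) \frac{1}{w + w}}{4} = - \frac{\left(4 + w\right) \frac{1}{2 w}}{4} = - \frac{\frac{1}{2} \frac{1}{w} \left(4 + w\right)}{4} = - \frac{4 + w}{8 w}$)
$Q = \frac{8}{649}$ ($Q = \frac{1}{\frac{-4 - -2}{8 \left(-2\right)} + 81} = \frac{1}{\frac{1}{8} \left(- \frac{1}{2}\right) \left(-4 + 2\right) + 81} = \frac{1}{\frac{1}{8} \left(- \frac{1}{2}\right) \left(-2\right) + 81} = \frac{1}{\frac{1}{8} + 81} = \frac{1}{\frac{649}{8}} = \frac{8}{649} \approx 0.012327$)
$\left(139 - 28\right) Q = \left(139 - 28\right) \frac{8}{649} = 111 \cdot \frac{8}{649} = \frac{888}{649}$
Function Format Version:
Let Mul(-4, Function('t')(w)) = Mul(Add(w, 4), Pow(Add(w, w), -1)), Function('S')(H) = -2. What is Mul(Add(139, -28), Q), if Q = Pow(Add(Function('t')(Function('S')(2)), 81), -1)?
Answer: Rational(888, 649) ≈ 1.3683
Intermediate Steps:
Function('t')(w) = Mul(Rational(-1, 8), Pow(w, -1), Add(4, w)) (Function('t')(w) = Mul(Rational(-1, 4), Mul(Add(w, 4), Pow(Add(w, w), -1))) = Mul(Rational(-1, 4), Mul(Add(4, w), Pow(Mul(2, w), -1))) = Mul(Rational(-1, 4), Mul(Add(4, w), Mul(Rational(1, 2), Pow(w, -1)))) = Mul(Rational(-1, 4), Mul(Rational(1, 2), Pow(w, -1), Add(4, w))) = Mul(Rational(-1, 8), Pow(w, -1), Add(4, w)))
Q = Rational(8, 649) (Q = Pow(Add(Mul(Rational(1, 8), Pow(-2, -1), Add(-4, Mul(-1, -2))), 81), -1) = Pow(Add(Mul(Rational(1, 8), Rational(-1, 2), Add(-4, 2)), 81), -1) = Pow(Add(Mul(Rational(1, 8), Rational(-1, 2), -2), 81), -1) = Pow(Add(Rational(1, 8), 81), -1) = Pow(Rational(649, 8), -1) = Rational(8, 649) ≈ 0.012327)
Mul(Add(139, -28), Q) = Mul(Add(139, -28), Rational(8, 649)) = Mul(111, Rational(8, 649)) = Rational(888, 649)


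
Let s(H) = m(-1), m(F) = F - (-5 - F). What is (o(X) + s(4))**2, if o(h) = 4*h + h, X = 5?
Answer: 784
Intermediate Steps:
m(F) = 5 + 2*F (m(F) = F + (5 + F) = 5 + 2*F)
s(H) = 3 (s(H) = 5 + 2*(-1) = 5 - 2 = 3)
o(h) = 5*h
(o(X) + s(4))**2 = (5*5 + 3)**2 = (25 + 3)**2 = 28**2 = 784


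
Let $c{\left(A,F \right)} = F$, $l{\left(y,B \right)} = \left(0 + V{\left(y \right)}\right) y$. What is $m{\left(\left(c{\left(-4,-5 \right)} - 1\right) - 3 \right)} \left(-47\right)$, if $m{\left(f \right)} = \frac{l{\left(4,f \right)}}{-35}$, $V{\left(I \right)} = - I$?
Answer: $- \frac{752}{35} \approx -21.486$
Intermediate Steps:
$l{\left(y,B \right)} = - y^{2}$ ($l{\left(y,B \right)} = \left(0 - y\right) y = - y y = - y^{2}$)
$m{\left(f \right)} = \frac{16}{35}$ ($m{\left(f \right)} = \frac{\left(-1\right) 4^{2}}{-35} = \left(-1\right) 16 \left(- \frac{1}{35}\right) = \left(-16\right) \left(- \frac{1}{35}\right) = \frac{16}{35}$)
$m{\left(\left(c{\left(-4,-5 \right)} - 1\right) - 3 \right)} \left(-47\right) = \frac{16}{35} \left(-47\right) = - \frac{752}{35}$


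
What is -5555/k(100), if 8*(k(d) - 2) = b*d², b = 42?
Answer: -5555/52502 ≈ -0.10581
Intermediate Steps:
k(d) = 2 + 21*d²/4 (k(d) = 2 + (42*d²)/8 = 2 + 21*d²/4)
-5555/k(100) = -5555/(2 + (21/4)*100²) = -5555/(2 + (21/4)*10000) = -5555/(2 + 52500) = -5555/52502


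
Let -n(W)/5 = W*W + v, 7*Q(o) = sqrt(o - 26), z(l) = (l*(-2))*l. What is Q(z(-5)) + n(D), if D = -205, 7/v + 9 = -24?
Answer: -6934090/33 + 2*I*sqrt(19)/7 ≈ -2.1012e+5 + 1.2454*I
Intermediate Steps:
v = -7/33 (v = 7/(-9 - 24) = 7/(-33) = 7*(-1/33) = -7/33 ≈ -0.21212)
z(l) = -2*l**2 (z(l) = (-2*l)*l = -2*l**2)
Q(o) = sqrt(-26 + o)/7 (Q(o) = sqrt(o - 26)/7 = sqrt(-26 + o)/7)
n(W) = 35/33 - 5*W**2 (n(W) = -5*(W*W - 7/33) = -5*(W**2 - 7/33) = -5*(-7/33 + W**2) = 35/33 - 5*W**2)
Q(z(-5)) + n(D) = sqrt(-26 - 2*(-5)**2)/7 + (35/33 - 5*(-205)**2) = sqrt(-26 - 2*25)/7 + (35/33 - 5*42025) = sqrt(-26 - 50)/7 + (35/33 - 210125) = sqrt(-76)/7 - 6934090/33 = (2*I*sqrt(19))/7 - 6934090/33 = 2*I*sqrt(19)/7 - 6934090/33 = -6934090/33 + 2*I*sqrt(19)/7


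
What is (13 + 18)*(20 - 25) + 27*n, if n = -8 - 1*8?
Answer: -587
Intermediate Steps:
n = -16 (n = -8 - 8 = -16)
(13 + 18)*(20 - 25) + 27*n = (13 + 18)*(20 - 25) + 27*(-16) = 31*(-5) - 432 = -155 - 432 = -587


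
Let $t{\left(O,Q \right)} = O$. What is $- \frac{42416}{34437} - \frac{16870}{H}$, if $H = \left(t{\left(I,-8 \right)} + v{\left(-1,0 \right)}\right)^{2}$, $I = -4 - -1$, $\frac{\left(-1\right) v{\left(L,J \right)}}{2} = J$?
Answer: $- \frac{193777978}{103311} \approx -1875.7$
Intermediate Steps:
$v{\left(L,J \right)} = - 2 J$
$I = -3$ ($I = -4 + 1 = -3$)
$H = 9$ ($H = \left(-3 - 0\right)^{2} = \left(-3 + 0\right)^{2} = \left(-3\right)^{2} = 9$)
$- \frac{42416}{34437} - \frac{16870}{H} = - \frac{42416}{34437} - \frac{16870}{9} = - \frac{193777978}{103311}$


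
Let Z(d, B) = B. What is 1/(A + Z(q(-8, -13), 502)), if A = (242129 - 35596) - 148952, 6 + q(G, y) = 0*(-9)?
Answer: 1/58083 ≈ 1.7217e-5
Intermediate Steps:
q(G, y) = -6 (q(G, y) = -6 + 0*(-9) = -6 + 0 = -6)
A = 57581 (A = 206533 - 148952 = 57581)
1/(A + Z(q(-8, -13), 502)) = 1/(57581 + 502) = 1/58083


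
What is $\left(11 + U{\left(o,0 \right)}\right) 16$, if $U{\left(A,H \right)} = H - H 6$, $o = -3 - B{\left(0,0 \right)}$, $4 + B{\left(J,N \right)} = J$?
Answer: $176$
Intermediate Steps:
$B{\left(J,N \right)} = -4 + J$
$o = 1$ ($o = -3 - \left(-4 + 0\right) = -3 - -4 = -3 + 4 = 1$)
$U{\left(A,H \right)} = - 5 H$ ($U{\left(A,H \right)} = H - 6 H = - 5 H$)
$\left(11 + U{\left(o,0 \right)}\right) 16 = \left(11 - 0\right) 16 = \left(11 + 0\right) 16 = 11 \cdot 16 = 176$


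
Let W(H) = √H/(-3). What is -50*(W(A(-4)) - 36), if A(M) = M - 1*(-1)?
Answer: 1800 + 50*I*√3/3 ≈ 1800.0 + 28.868*I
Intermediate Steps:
A(M) = 1 + M (A(M) = M + 1 = 1 + M)
W(H) = -√H/3
-50*(W(A(-4)) - 36) = -50*(-√(1 - 4)/3 - 36) = -50*(-I*√3/3 - 36) = -50*(-36 - I*√3/3) = 1800 + 50*I*√3/3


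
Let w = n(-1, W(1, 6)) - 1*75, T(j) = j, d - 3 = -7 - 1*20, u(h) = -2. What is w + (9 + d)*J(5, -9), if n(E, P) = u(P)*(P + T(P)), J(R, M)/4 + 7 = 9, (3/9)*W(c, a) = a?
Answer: -267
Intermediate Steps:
W(c, a) = 3*a
J(R, M) = 8 (J(R, M) = -28 + 4*9 = -28 + 36 = 8)
d = -24 (d = 3 + (-7 - 1*20) = 3 + (-7 - 20) = 3 - 27 = -24)
n(E, P) = -4*P (n(E, P) = -2*(P + P) = -4*P)
w = -147 (w = -12*6 - 1*75 = -4*18 - 75 = -72 - 75 = -147)
w + (9 + d)*J(5, -9) = -147 + (9 - 24)*8 = -147 - 15*8 = -147 - 120 = -267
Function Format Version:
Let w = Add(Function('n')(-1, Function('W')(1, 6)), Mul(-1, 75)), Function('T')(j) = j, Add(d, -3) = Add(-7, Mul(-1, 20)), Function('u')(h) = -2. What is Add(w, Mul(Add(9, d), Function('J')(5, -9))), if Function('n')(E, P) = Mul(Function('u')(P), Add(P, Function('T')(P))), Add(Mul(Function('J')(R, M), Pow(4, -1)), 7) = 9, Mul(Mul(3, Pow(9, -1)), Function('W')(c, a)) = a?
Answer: -267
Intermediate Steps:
Function('W')(c, a) = Mul(3, a)
Function('J')(R, M) = 8 (Function('J')(R, M) = Add(-28, Mul(4, 9)) = Add(-28, 36) = 8)
d = -24 (d = Add(3, Add(-7, Mul(-1, 20))) = Add(3, Add(-7, -20)) = Add(3, -27) = -24)
Function('n')(E, P) = Mul(-4, P) (Function('n')(E, P) = Mul(-2, Add(P, P)) = Mul(-2, Mul(2, P)) = Mul(-4, P))
w = -147 (w = Add(Mul(-4, Mul(3, 6)), Mul(-1, 75)) = Add(Mul(-4, 18), -75) = Add(-72, -75) = -147)
Add(w, Mul(Add(9, d), Function('J')(5, -9))) = Add(-147, Mul(Add(9, -24), 8)) = Add(-147, Mul(-15, 8)) = Add(-147, -120) = -267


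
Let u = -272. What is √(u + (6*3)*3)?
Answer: I*√218 ≈ 14.765*I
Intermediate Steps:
√(u + (6*3)*3) = √(-272 + (6*3)*3) = √(-272 + 18*3) = √(-272 + 54) = √(-218) = I*√218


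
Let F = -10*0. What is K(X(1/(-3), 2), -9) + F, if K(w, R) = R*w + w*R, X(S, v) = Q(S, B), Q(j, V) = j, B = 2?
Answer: 6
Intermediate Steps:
X(S, v) = S
K(w, R) = 2*R*w (K(w, R) = R*w + R*w = 2*R*w)
F = 0
K(X(1/(-3), 2), -9) + F = 2*(-9)/(-3) + 0 = 2*(-9)*(-⅓) + 0 = 6 + 0 = 6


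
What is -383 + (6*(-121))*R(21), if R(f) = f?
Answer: -15629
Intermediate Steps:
-383 + (6*(-121))*R(21) = -383 + (6*(-121))*21 = -383 - 726*21 = -383 - 15246 = -15629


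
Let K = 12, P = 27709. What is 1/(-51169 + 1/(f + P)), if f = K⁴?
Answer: -48445/2478882204 ≈ -1.9543e-5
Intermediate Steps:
f = 20736 (f = 12⁴ = 20736)
1/(-51169 + 1/(f + P)) = 1/(-51169 + 1/(20736 + 27709)) = 1/(-51169 + 1/48445) = 1/(-2478882204/48445) = -48445/2478882204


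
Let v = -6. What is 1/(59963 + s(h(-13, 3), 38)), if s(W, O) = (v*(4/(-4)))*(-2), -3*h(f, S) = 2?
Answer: 1/59951 ≈ 1.6680e-5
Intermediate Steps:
h(f, S) = -⅔ (h(f, S) = -⅓*2 = -⅔)
s(W, O) = -12 (s(W, O) = -24/(-4)*(-2) = -24*(-1)/4*(-2) = -6*(-1)*(-2) = 6*(-2) = -12)
1/(59963 + s(h(-13, 3), 38)) = 1/(59963 - 12) = 1/59951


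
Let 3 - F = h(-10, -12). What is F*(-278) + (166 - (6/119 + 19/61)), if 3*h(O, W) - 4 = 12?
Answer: 17733115/21777 ≈ 814.30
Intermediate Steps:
h(O, W) = 16/3 (h(O, W) = 4/3 + (⅓)*12 = 4/3 + 4 = 16/3)
F = -7/3 (F = 3 - 1*16/3 = 3 - 16/3 = -7/3 ≈ -2.3333)
F*(-278) + (166 - (6/119 + 19/61)) = -7/3*(-278) + (166 - (6/119 + 19/61)) = 1946/3 + (166 - (6*(1/119) + 19*(1/61))) = 1946/3 + (166 - (6/119 + 19/61)) = 1946/3 + (166 - 1*2627/7259) = 1946/3 + (166 - 2627/7259) = 1946/3 + 1202367/7259 = 17733115/21777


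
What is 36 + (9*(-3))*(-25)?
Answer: 711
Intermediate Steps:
36 + (9*(-3))*(-25) = 36 - 27*(-25) = 36 + 675 = 711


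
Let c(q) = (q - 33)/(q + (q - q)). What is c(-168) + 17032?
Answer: 953859/56 ≈ 17033.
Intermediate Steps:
c(q) = (-33 + q)/q (c(q) = (-33 + q)/(q + 0) = (-33 + q)/q)
c(-168) + 17032 = (-33 - 168)/(-168) + 17032 = -1/168*(-201) + 17032 = 67/56 + 17032 = 953859/56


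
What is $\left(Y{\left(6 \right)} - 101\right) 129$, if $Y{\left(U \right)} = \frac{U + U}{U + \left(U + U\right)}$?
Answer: $-12943$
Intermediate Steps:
$Y{\left(U \right)} = \frac{2}{3}$ ($Y{\left(U \right)} = \frac{2 U}{U + 2 U} = \frac{2 U}{3 U} = 2 U \frac{1}{3 U} = \frac{2}{3}$)
$\left(Y{\left(6 \right)} - 101\right) 129 = \left(\frac{2}{3} - 101\right) 129 = \left(- \frac{301}{3}\right) 129 = -12943$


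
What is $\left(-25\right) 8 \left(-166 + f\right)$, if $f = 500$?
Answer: $-66800$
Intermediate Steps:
$\left(-25\right) 8 \left(-166 + f\right) = \left(-25\right) 8 \left(-166 + 500\right) = \left(-200\right) 334 = -66800$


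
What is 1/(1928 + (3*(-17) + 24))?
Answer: 1/1901 ≈ 0.00052604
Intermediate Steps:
1/(1928 + (3*(-17) + 24)) = 1/(1928 + (-51 + 24)) = 1/(1928 - 27) = 1/1901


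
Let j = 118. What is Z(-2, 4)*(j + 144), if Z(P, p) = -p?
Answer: -1048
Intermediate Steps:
Z(-2, 4)*(j + 144) = (-1*4)*(118 + 144) = -4*262 = -1048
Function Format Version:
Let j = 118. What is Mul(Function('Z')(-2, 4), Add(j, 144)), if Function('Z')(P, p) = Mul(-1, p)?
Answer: -1048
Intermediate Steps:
Mul(Function('Z')(-2, 4), Add(j, 144)) = Mul(Mul(-1, 4), Add(118, 144)) = Mul(-4, 262) = -1048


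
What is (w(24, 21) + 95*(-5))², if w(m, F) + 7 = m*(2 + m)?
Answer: 20164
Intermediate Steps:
w(m, F) = -7 + m*(2 + m)
(w(24, 21) + 95*(-5))² = ((-7 + 24² + 2*24) + 95*(-5))² = ((-7 + 576 + 48) - 475)² = (617 - 475)² = 142² = 20164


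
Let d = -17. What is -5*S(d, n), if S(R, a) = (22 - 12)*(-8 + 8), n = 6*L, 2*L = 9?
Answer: 0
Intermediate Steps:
L = 9/2 (L = (½)*9 = 9/2 ≈ 4.5000)
n = 27 (n = 6*(9/2) = 27)
S(R, a) = 0 (S(R, a) = 10*0 = 0)
-5*S(d, n) = -5*0 = 0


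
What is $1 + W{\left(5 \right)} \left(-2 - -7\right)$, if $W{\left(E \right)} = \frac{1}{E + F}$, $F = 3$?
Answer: $\frac{13}{8} \approx 1.625$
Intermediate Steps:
$W{\left(E \right)} = \frac{1}{3 + E}$ ($W{\left(E \right)} = \frac{1}{E + 3} = \frac{1}{3 + E}$)
$1 + W{\left(5 \right)} \left(-2 - -7\right) = 1 + \frac{-2 - -7}{3 + 5} = 1 + \frac{-2 + 7}{8} = 1 + \frac{1}{8} \cdot 5 = 1 + \frac{5}{8} = \frac{13}{8}$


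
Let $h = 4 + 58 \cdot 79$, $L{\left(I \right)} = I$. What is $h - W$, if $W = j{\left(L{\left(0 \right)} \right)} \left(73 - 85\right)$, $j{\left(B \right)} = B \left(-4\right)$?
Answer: $4586$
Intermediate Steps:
$j{\left(B \right)} = - 4 B$
$W = 0$ ($W = \left(-4\right) 0 \left(73 - 85\right) = 0 \left(-12\right) = 0$)
$h = 4586$ ($h = 4 + 4582 = 4586$)
$h - W = 4586 - 0 = 4586 + 0 = 4586$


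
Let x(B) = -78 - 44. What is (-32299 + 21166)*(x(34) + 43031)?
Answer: -477705897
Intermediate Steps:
x(B) = -122
(-32299 + 21166)*(x(34) + 43031) = (-32299 + 21166)*(-122 + 43031) = -11133*42909 = -477705897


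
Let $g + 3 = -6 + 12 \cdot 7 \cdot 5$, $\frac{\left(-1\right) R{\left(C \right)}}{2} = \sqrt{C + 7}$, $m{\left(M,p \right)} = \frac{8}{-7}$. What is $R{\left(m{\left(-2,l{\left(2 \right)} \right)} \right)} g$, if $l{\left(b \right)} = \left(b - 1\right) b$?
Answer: $- \frac{822 \sqrt{287}}{7} \approx -1989.4$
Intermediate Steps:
$l{\left(b \right)} = b \left(-1 + b\right)$ ($l{\left(b \right)} = \left(-1 + b\right) b = b \left(-1 + b\right)$)
$m{\left(M,p \right)} = - \frac{8}{7}$ ($m{\left(M,p \right)} = 8 \left(- \frac{1}{7}\right) = - \frac{8}{7}$)
$R{\left(C \right)} = - 2 \sqrt{7 + C}$ ($R{\left(C \right)} = - 2 \sqrt{C + 7} = - 2 \sqrt{7 + C}$)
$g = 411$ ($g = -3 - \left(6 - 12 \cdot 7 \cdot 5\right) = -3 + \left(-6 + 12 \cdot 35\right) = -3 + \left(-6 + 420\right) = -3 + 414 = 411$)
$R{\left(m{\left(-2,l{\left(2 \right)} \right)} \right)} g = - 2 \sqrt{7 - \frac{8}{7}} \cdot 411 = - 2 \sqrt{\frac{41}{7}} \cdot 411 = - 2 \frac{\sqrt{287}}{7} \cdot 411 = - \frac{2 \sqrt{287}}{7} \cdot 411 = - \frac{822 \sqrt{287}}{7}$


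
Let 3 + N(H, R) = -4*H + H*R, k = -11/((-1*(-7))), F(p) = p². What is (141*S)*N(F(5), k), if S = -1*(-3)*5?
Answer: -2106540/7 ≈ -3.0093e+5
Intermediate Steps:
k = -11/7 ≈ -1.5714
N(H, R) = -3 - 4*H + H*R (N(H, R) = -3 + (-4*H + H*R) = -3 - 4*H + H*R)
S = 15 (S = 3*5 = 15)
(141*S)*N(F(5), k) = (141*15)*(-3 - 4*5² + 5²*(-11/7)) = 2115*(-3 - 4*25 + 25*(-11/7)) = 2115*(-3 - 100 - 275/7) = 2115*(-996/7) = -2106540/7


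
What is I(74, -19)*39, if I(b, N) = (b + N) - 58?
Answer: -117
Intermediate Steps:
I(b, N) = -58 + N + b (I(b, N) = (N + b) - 58 = -58 + N + b)
I(74, -19)*39 = (-58 - 19 + 74)*39 = -3*39 = -117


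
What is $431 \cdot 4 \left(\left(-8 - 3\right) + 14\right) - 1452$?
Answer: $3720$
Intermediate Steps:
$431 \cdot 4 \left(\left(-8 - 3\right) + 14\right) - 1452 = 431 \cdot 4 \left(-11 + 14\right) - 1452 = 431 \cdot 4 \cdot 3 - 1452 = 431 \cdot 12 - 1452 = 5172 - 1452 = 3720$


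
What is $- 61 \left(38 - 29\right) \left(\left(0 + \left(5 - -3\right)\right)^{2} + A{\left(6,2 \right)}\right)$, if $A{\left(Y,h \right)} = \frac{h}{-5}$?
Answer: $- \frac{174582}{5} \approx -34916.0$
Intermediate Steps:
$A{\left(Y,h \right)} = - \frac{h}{5}$ ($A{\left(Y,h \right)} = h \left(- \frac{1}{5}\right) = - \frac{h}{5}$)
$- 61 \left(38 - 29\right) \left(\left(0 + \left(5 - -3\right)\right)^{2} + A{\left(6,2 \right)}\right) = - 61 \left(38 - 29\right) \left(\left(0 + \left(5 - -3\right)\right)^{2} - \frac{2}{5}\right) = \left(-61\right) 9 \left(\left(0 + \left(5 + 3\right)\right)^{2} - \frac{2}{5}\right) = - 549 \left(\left(0 + 8\right)^{2} - \frac{2}{5}\right) = - 549 \left(8^{2} - \frac{2}{5}\right) = - 549 \left(64 - \frac{2}{5}\right) = \left(-549\right) \frac{318}{5} = - \frac{174582}{5}$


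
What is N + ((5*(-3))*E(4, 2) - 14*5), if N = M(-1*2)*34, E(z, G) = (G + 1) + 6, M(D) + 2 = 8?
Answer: -1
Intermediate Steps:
M(D) = 6 (M(D) = -2 + 8 = 6)
E(z, G) = 7 + G (E(z, G) = (1 + G) + 6 = 7 + G)
N = 204 (N = 6*34 = 204)
N + ((5*(-3))*E(4, 2) - 14*5) = 204 + ((5*(-3))*(7 + 2) - 14*5) = 204 + (-15*9 - 70) = 204 + (-135 - 70) = 204 - 205 = -1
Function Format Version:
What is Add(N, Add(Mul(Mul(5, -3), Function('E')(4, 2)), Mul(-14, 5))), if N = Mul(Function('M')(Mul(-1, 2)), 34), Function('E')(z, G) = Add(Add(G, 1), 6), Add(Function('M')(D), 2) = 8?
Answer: -1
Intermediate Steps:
Function('M')(D) = 6 (Function('M')(D) = Add(-2, 8) = 6)
Function('E')(z, G) = Add(7, G) (Function('E')(z, G) = Add(Add(1, G), 6) = Add(7, G))
N = 204 (N = Mul(6, 34) = 204)
Add(N, Add(Mul(Mul(5, -3), Function('E')(4, 2)), Mul(-14, 5))) = Add(204, Add(Mul(Mul(5, -3), Add(7, 2)), Mul(-14, 5))) = Add(204, Add(Mul(-15, 9), -70)) = Add(204, Add(-135, -70)) = Add(204, -205) = -1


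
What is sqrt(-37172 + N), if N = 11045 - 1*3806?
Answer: I*sqrt(29933) ≈ 173.01*I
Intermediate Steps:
N = 7239 (N = 11045 - 3806 = 7239)
sqrt(-37172 + N) = sqrt(-37172 + 7239) = sqrt(-29933) = I*sqrt(29933)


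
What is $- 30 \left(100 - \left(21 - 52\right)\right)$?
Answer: $-3930$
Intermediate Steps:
$- 30 \left(100 - \left(21 - 52\right)\right) = - 30 \left(100 - -31\right) = - 30 \left(100 + 31\right) = \left(-30\right) 131 = -3930$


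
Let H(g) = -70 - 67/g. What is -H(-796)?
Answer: 55653/796 ≈ 69.916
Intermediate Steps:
-H(-796) = -(-70 - 67/(-796)) = -(-70 - 67*(-1/796)) = -(-70 + 67/796) = -1*(-55653/796) = 55653/796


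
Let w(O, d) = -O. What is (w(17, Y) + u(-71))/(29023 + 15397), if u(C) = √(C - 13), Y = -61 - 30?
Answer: -17/44420 + I*√21/22210 ≈ -0.00038271 + 0.00020633*I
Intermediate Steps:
Y = -91
u(C) = √(-13 + C)
(w(17, Y) + u(-71))/(29023 + 15397) = (-1*17 + √(-13 - 71))/(29023 + 15397) = (-17 + √(-84))/44420 = (-17 + 2*I*√21)*(1/44420) = -17/44420 + I*√21/22210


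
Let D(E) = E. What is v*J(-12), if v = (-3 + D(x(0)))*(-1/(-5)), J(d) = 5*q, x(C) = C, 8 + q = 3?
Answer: 15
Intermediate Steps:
q = -5 (q = -8 + 3 = -5)
J(d) = -25 (J(d) = 5*(-5) = -25)
v = -⅗ (v = (-3 + 0)*(-1/(-5)) = -(-3)*(-1)/5 = -3*⅕ = -⅗ ≈ -0.60000)
v*J(-12) = -⅗*(-25) = 15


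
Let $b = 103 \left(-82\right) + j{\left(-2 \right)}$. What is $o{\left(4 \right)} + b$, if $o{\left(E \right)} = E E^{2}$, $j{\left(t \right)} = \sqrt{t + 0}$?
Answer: $-8382 + i \sqrt{2} \approx -8382.0 + 1.4142 i$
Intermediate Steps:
$j{\left(t \right)} = \sqrt{t}$
$o{\left(E \right)} = E^{3}$
$b = -8446 + i \sqrt{2}$ ($b = 103 \left(-82\right) + \sqrt{-2} = -8446 + i \sqrt{2} \approx -8446.0 + 1.4142 i$)
$o{\left(4 \right)} + b = 4^{3} - \left(8446 - i \sqrt{2}\right) = 64 - \left(8446 - i \sqrt{2}\right) = -8382 + i \sqrt{2}$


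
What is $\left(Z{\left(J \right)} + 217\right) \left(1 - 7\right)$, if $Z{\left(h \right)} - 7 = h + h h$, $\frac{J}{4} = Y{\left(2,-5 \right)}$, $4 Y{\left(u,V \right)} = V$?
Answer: $-1464$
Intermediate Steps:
$Y{\left(u,V \right)} = \frac{V}{4}$
$J = -5$ ($J = 4 \cdot \frac{1}{4} \left(-5\right) = 4 \left(- \frac{5}{4}\right) = -5$)
$Z{\left(h \right)} = 7 + h + h^{2}$ ($Z{\left(h \right)} = 7 + \left(h + h h\right) = 7 + \left(h + h^{2}\right) = 7 + h + h^{2}$)
$\left(Z{\left(J \right)} + 217\right) \left(1 - 7\right) = \left(\left(7 - 5 + \left(-5\right)^{2}\right) + 217\right) \left(1 - 7\right) = \left(\left(7 - 5 + 25\right) + 217\right) \left(1 - 7\right) = \left(27 + 217\right) \left(-6\right) = 244 \left(-6\right) = -1464$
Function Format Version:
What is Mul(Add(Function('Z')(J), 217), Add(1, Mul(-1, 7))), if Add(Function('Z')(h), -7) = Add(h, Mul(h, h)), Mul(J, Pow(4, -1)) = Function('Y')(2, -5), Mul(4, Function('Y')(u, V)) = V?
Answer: -1464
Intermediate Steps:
Function('Y')(u, V) = Mul(Rational(1, 4), V)
J = -5 (J = Mul(4, Mul(Rational(1, 4), -5)) = Mul(4, Rational(-5, 4)) = -5)
Function('Z')(h) = Add(7, h, Pow(h, 2)) (Function('Z')(h) = Add(7, Add(h, Mul(h, h))) = Add(7, Add(h, Pow(h, 2))) = Add(7, h, Pow(h, 2)))
Mul(Add(Function('Z')(J), 217), Add(1, Mul(-1, 7))) = Mul(Add(Add(7, -5, Pow(-5, 2)), 217), Add(1, Mul(-1, 7))) = Mul(Add(Add(7, -5, 25), 217), Add(1, -7)) = Mul(Add(27, 217), -6) = Mul(244, -6) = -1464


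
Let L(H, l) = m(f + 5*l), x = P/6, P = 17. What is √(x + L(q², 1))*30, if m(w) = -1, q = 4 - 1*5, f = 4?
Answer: 5*√66 ≈ 40.620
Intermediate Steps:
q = -1 (q = 4 - 5 = -1)
x = 17/6 ≈ 2.8333
L(H, l) = -1
√(x + L(q², 1))*30 = √(17/6 - 1)*30 = √(11/6)*30 = (√66/6)*30 = 5*√66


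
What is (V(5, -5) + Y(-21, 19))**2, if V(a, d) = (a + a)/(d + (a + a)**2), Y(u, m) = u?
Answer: 157609/361 ≈ 436.59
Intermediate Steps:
V(a, d) = 2*a/(d + 4*a**2) (V(a, d) = (2*a)/(d + (2*a)**2) = (2*a)/(d + 4*a**2) = 2*a/(d + 4*a**2))
(V(5, -5) + Y(-21, 19))**2 = (2*5/(-5 + 4*5**2) - 21)**2 = (2*5/(-5 + 4*25) - 21)**2 = (2*5/(-5 + 100) - 21)**2 = (2*5/95 - 21)**2 = (2*5*(1/95) - 21)**2 = (2/19 - 21)**2 = (-397/19)**2 = 157609/361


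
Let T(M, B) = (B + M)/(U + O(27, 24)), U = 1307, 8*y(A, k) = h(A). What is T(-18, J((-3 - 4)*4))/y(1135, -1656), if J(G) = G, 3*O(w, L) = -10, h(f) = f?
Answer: -1104/4438985 ≈ -0.00024871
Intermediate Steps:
O(w, L) = -10/3 (O(w, L) = (1/3)*(-10) = -10/3)
y(A, k) = A/8
T(M, B) = 3*B/3911 + 3*M/3911 (T(M, B) = (B + M)/(1307 - 10/3) = (B + M)/(3911/3) = (B + M)*(3/3911) = 3*B/3911 + 3*M/3911)
T(-18, J((-3 - 4)*4))/y(1135, -1656) = (3*((-3 - 4)*4)/3911 + (3/3911)*(-18))/(((1/8)*1135)) = (3*(-7*4)/3911 - 54/3911)/(1135/8) = ((3/3911)*(-28) - 54/3911)*(8/1135) = (-84/3911 - 54/3911)*(8/1135) = -138/3911*8/1135 = -1104/4438985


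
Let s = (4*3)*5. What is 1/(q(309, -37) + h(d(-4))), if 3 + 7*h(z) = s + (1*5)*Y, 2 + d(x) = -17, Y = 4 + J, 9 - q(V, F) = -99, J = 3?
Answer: 7/848 ≈ 0.0082547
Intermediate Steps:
s = 60 (s = 12*5 = 60)
q(V, F) = 108 (q(V, F) = 9 - 1*(-99) = 9 + 99 = 108)
Y = 7 (Y = 4 + 3 = 7)
d(x) = -19 (d(x) = -2 - 17 = -19)
h(z) = 92/7 (h(z) = -3/7 + (60 + (1*5)*7)/7 = -3/7 + (60 + 5*7)/7 = -3/7 + (60 + 35)/7 = -3/7 + (⅐)*95 = -3/7 + 95/7 = 92/7)
1/(q(309, -37) + h(d(-4))) = 1/(108 + 92/7) = 1/(848/7) = 7/848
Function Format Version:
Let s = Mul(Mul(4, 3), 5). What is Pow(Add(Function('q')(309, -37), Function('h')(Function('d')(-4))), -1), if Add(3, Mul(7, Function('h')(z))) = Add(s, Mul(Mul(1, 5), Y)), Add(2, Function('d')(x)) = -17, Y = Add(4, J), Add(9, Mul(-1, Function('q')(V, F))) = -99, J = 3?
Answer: Rational(7, 848) ≈ 0.0082547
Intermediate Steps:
s = 60 (s = Mul(12, 5) = 60)
Function('q')(V, F) = 108 (Function('q')(V, F) = Add(9, Mul(-1, -99)) = Add(9, 99) = 108)
Y = 7 (Y = Add(4, 3) = 7)
Function('d')(x) = -19 (Function('d')(x) = Add(-2, -17) = -19)
Function('h')(z) = Rational(92, 7) (Function('h')(z) = Add(Rational(-3, 7), Mul(Rational(1, 7), Add(60, Mul(Mul(1, 5), 7)))) = Add(Rational(-3, 7), Mul(Rational(1, 7), Add(60, Mul(5, 7)))) = Add(Rational(-3, 7), Mul(Rational(1, 7), Add(60, 35))) = Add(Rational(-3, 7), Mul(Rational(1, 7), 95)) = Add(Rational(-3, 7), Rational(95, 7)) = Rational(92, 7))
Pow(Add(Function('q')(309, -37), Function('h')(Function('d')(-4))), -1) = Pow(Add(108, Rational(92, 7)), -1) = Pow(Rational(848, 7), -1) = Rational(7, 848)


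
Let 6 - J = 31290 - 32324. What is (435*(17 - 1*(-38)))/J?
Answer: 4785/208 ≈ 23.005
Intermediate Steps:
J = 1040 (J = 6 - (31290 - 32324) = 6 - 1*(-1034) = 6 + 1034 = 1040)
(435*(17 - 1*(-38)))/J = (435*(17 - 1*(-38)))/1040 = (435*(17 + 38))*(1/1040) = (435*55)*(1/1040) = 23925*(1/1040) = 4785/208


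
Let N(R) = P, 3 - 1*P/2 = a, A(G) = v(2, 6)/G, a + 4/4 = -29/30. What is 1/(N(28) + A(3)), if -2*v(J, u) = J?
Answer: 5/48 ≈ 0.10417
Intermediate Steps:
v(J, u) = -J/2
a = -59/30 (a = -1 - 29/30 = -59/30 ≈ -1.9667)
A(G) = -1/G (A(G) = (-½*2)/G = -1/G)
P = 149/15 (P = 6 - 2*(-59/30) = 6 + 59/15 = 149/15 ≈ 9.9333)
N(R) = 149/15
1/(N(28) + A(3)) = 1/(149/15 - 1/3) = 1/(149/15 - 1*⅓) = 1/(149/15 - ⅓) = 1/(48/5) = 5/48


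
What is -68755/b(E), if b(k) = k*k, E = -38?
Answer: -68755/1444 ≈ -47.614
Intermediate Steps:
b(k) = k²
-68755/b(E) = -68755/((-38)²) = -68755/1444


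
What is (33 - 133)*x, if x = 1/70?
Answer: -10/7 ≈ -1.4286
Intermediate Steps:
x = 1/70 ≈ 0.014286
(33 - 133)*x = (33 - 133)*(1/70) = -100*1/70 = -10/7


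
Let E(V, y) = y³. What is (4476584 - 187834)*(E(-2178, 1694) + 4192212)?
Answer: 20866293812345000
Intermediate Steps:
(4476584 - 187834)*(E(-2178, 1694) + 4192212) = (4476584 - 187834)*(1694³ + 4192212) = 4288750*(4861163384 + 4192212) = 4288750*4865355596 = 20866293812345000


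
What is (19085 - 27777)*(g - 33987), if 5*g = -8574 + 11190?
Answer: 1454336748/5 ≈ 2.9087e+8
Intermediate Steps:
g = 2616/5 (g = (-8574 + 11190)/5 = (⅕)*2616 = 2616/5 ≈ 523.20)
(19085 - 27777)*(g - 33987) = (19085 - 27777)*(2616/5 - 33987) = -8692*(-167319/5) = 1454336748/5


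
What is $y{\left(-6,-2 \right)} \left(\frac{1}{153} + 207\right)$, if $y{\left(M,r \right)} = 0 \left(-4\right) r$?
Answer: $0$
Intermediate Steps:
$y{\left(M,r \right)} = 0$ ($y{\left(M,r \right)} = 0 r = 0$)
$y{\left(-6,-2 \right)} \left(\frac{1}{153} + 207\right) = 0 \left(\frac{1}{153} + 207\right) = 0 \cdot \frac{31672}{153} = 0$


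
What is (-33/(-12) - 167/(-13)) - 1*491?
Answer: -24721/52 ≈ -475.40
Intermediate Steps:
(-33/(-12) - 167/(-13)) - 1*491 = (-33*(-1/12) - 167*(-1/13)) - 491 = (11/4 + 167/13) - 491 = 811/52 - 491 = -24721/52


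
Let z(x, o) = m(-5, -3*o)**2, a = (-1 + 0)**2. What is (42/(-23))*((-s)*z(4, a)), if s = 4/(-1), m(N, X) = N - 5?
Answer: -16800/23 ≈ -730.43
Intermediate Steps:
m(N, X) = -5 + N
a = 1 (a = (-1)**2 = 1)
z(x, o) = 100 (z(x, o) = (-5 - 5)**2 = (-10)**2 = 100)
s = -4 (s = 4*(-1) = -4)
(42/(-23))*((-s)*z(4, a)) = (42/(-23))*(-1*(-4)*100) = (42*(-1/23))*(4*100) = -42/23*400 = -16800/23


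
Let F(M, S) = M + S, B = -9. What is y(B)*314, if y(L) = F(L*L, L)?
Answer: 22608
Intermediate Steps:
y(L) = L + L**2 (y(L) = L*L + L = L**2 + L = L + L**2)
y(B)*314 = -9*(1 - 9)*314 = -9*(-8)*314 = 72*314 = 22608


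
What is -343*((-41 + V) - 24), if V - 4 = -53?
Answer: 39102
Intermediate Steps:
V = -49 (V = 4 - 53 = -49)
-343*((-41 + V) - 24) = -343*((-41 - 49) - 24) = -343*(-90 - 24) = -343*(-114) = 39102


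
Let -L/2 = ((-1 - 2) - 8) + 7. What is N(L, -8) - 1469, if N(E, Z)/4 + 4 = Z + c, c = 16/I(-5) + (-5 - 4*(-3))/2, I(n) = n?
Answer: -7579/5 ≈ -1515.8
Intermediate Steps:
L = 8 (L = -2*(((-1 - 2) - 8) + 7) = -2*((-3 - 8) + 7) = -2*(-11 + 7) = -2*(-4) = 8)
c = 3/10 (c = 16/(-5) + (-5 - 4*(-3))/2 = 16*(-⅕) + (-5 + 12)*(½) = -16/5 + 7*(½) = -16/5 + 7/2 = 3/10 ≈ 0.30000)
N(E, Z) = -74/5 + 4*Z (N(E, Z) = -16 + 4*(Z + 3/10) = -16 + 4*(3/10 + Z) = -16 + (6/5 + 4*Z) = -74/5 + 4*Z)
N(L, -8) - 1469 = (-74/5 + 4*(-8)) - 1469 = (-74/5 - 32) - 1469 = -234/5 - 1469 = -7579/5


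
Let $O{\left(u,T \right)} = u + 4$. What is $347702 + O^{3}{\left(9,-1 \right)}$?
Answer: $349899$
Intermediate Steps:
$O{\left(u,T \right)} = 4 + u$
$347702 + O^{3}{\left(9,-1 \right)} = 347702 + \left(4 + 9\right)^{3} = 347702 + 13^{3} = 347702 + 2197 = 349899$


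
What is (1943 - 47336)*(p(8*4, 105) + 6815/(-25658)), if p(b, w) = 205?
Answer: -238452833475/25658 ≈ -9.2935e+6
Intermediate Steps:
(1943 - 47336)*(p(8*4, 105) + 6815/(-25658)) = (1943 - 47336)*(205 + 6815/(-25658)) = -45393*(205 + 6815*(-1/25658)) = -45393*(205 - 6815/25658) = -45393*5253075/25658 = -238452833475/25658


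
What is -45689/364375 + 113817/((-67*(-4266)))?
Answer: 9471049339/34715463750 ≈ 0.27282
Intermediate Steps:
-45689/364375 + 113817/((-67*(-4266))) = -45689*1/364375 + 113817/285822 = -45689/364375 + 113817*(1/285822) = -45689/364375 + 37939/95274 = 9471049339/34715463750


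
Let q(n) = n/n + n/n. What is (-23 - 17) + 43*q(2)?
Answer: 46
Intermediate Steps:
q(n) = 2 (q(n) = 1 + 1 = 2)
(-23 - 17) + 43*q(2) = (-23 - 17) + 43*2 = -40 + 86 = 46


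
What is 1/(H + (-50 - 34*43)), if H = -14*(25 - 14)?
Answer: -1/1666 ≈ -0.00060024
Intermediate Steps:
H = -154 (H = -14*11 = -154)
1/(H + (-50 - 34*43)) = 1/(-154 + (-50 - 34*43)) = 1/(-154 + (-50 - 1462)) = 1/(-154 - 1512) = 1/(-1666) = -1/1666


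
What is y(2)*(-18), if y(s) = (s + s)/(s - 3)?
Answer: 72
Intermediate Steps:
y(s) = 2*s/(-3 + s) (y(s) = (2*s)/(-3 + s) = 2*s/(-3 + s))
y(2)*(-18) = (2*2/(-3 + 2))*(-18) = (2*2/(-1))*(-18) = (2*2*(-1))*(-18) = -4*(-18) = 72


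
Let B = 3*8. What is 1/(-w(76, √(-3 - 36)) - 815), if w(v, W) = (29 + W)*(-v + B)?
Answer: 231/195235 - 52*I*√39/585705 ≈ 0.0011832 - 0.00055444*I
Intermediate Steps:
B = 24
w(v, W) = (24 - v)*(29 + W) (w(v, W) = (29 + W)*(-v + 24) = (29 + W)*(24 - v) = (24 - v)*(29 + W))
1/(-w(76, √(-3 - 36)) - 815) = 1/(-(696 - 29*76 + 24*√(-3 - 36) - 1*√(-3 - 36)*76) - 815) = 1/(-(696 - 2204 + 24*√(-39) - 1*√(-39)*76) - 815) = 1/(-(696 - 2204 + 24*(I*√39) - 1*I*√39*76) - 815) = 1/(-(696 - 2204 + 24*I*√39 - 76*I*√39) - 815) = 1/(-(-1508 - 52*I*√39) - 815) = 1/((1508 + 52*I*√39) - 815) = 1/(693 + 52*I*√39)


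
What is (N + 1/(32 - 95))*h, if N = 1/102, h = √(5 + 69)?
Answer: -13*√74/2142 ≈ -0.052208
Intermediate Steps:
h = √74 ≈ 8.6023
N = 1/102 ≈ 0.0098039
(N + 1/(32 - 95))*h = (1/102 + 1/(32 - 95))*√74 = (1/102 + 1/(-63))*√74 = (1/102 - 1/63)*√74 = -13*√74/2142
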